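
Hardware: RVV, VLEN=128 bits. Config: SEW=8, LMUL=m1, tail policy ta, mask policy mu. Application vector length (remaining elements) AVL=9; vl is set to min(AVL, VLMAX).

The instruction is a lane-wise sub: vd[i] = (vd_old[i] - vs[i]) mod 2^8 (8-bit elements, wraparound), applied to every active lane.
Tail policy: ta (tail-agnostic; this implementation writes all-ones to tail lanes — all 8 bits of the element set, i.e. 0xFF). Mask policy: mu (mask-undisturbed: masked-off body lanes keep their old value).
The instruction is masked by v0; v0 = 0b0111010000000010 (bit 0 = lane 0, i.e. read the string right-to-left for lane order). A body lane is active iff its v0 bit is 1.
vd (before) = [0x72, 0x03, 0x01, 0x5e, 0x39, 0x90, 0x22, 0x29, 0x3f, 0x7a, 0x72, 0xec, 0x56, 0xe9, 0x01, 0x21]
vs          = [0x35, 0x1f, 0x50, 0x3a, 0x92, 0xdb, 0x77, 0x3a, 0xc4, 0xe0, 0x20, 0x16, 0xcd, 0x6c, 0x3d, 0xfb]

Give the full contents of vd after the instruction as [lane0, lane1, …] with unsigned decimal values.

lanes per group: 128·1/8 = 16
AVL=9 ≤ VLMAX=16, so vl = 9
[0] mask-off/keep = 0x72
[1] sub(0x03,0x1f) = 0xe4
[2] mask-off/keep = 0x01
[3] mask-off/keep = 0x5e
[4] mask-off/keep = 0x39
[5] mask-off/keep = 0x90
[6] mask-off/keep = 0x22
[7] mask-off/keep = 0x29
[8] mask-off/keep = 0x3f
[9] tail/ones = 0xff
[10] tail/ones = 0xff
[11] tail/ones = 0xff
[12] tail/ones = 0xff
[13] tail/ones = 0xff
[14] tail/ones = 0xff
[15] tail/ones = 0xff

vd = [114, 228, 1, 94, 57, 144, 34, 41, 63, 255, 255, 255, 255, 255, 255, 255]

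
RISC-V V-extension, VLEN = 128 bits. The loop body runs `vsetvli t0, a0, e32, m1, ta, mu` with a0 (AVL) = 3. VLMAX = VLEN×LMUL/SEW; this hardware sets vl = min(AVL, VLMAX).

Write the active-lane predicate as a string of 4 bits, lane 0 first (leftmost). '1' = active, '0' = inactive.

predicate = 1110

VLMAX = (128 × 1) / 32 = 4 lanes
vl = min(AVL, VLMAX) = min(3, 4) = 3
bits (lane 0 leftmost): 1110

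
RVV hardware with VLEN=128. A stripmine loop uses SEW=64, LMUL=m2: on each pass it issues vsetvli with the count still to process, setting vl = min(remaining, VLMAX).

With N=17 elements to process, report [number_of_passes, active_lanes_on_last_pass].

[iterations, last_vl] = [5, 1]

lanes per group: 128·2/64 = 4
N=17: ⌈17/4⌉ = 5 iters; last vl = 17 − 4×4 = 1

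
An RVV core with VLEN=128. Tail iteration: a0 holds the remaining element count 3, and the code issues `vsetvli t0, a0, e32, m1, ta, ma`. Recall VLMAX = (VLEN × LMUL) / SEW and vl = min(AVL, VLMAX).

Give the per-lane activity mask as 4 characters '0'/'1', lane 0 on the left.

VLMAX = (128 × 1) / 32 = 4 lanes
vl ← min(3, 4) = 3
bits (lane 0 leftmost): 1110

predicate = 1110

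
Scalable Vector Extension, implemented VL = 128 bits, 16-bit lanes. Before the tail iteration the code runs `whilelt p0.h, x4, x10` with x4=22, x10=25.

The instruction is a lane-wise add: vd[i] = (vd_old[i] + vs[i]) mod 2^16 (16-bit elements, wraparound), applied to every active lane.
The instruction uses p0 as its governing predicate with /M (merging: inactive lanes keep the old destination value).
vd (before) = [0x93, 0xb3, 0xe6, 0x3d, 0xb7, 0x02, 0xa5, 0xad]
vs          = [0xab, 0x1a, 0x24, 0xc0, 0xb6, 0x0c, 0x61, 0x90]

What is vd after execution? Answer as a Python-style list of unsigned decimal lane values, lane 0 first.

128-bit reg / 16-bit elem → 8 lanes
whilelt: lane j active iff 22+j < 25 → j < 3 → 3 active
lane  0: add(0x93,0xab) ⇒ 0x13e
lane  1: add(0xb3,0x1a) ⇒ 0xcd
lane  2: add(0xe6,0x24) ⇒ 0x10a
lane  3: tail/keep ⇒ 0x3d
lane  4: tail/keep ⇒ 0xb7
lane  5: tail/keep ⇒ 0x02
lane  6: tail/keep ⇒ 0xa5
lane  7: tail/keep ⇒ 0xad

vd = [318, 205, 266, 61, 183, 2, 165, 173]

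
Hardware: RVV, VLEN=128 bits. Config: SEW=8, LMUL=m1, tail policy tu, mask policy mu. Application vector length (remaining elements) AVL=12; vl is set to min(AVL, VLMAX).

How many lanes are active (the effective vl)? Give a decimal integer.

vl = 12

lanes per group: 128·1/8 = 16
vl ← min(12, 16) = 12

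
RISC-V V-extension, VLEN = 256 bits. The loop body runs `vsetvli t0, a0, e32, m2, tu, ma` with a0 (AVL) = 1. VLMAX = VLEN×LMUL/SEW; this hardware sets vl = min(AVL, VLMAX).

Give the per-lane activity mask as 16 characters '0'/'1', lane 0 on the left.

predicate = 1000000000000000

VLMAX = (256 × 2) / 32 = 16 lanes
vl = min(AVL, VLMAX) = min(1, 16) = 1
bits (lane 0 leftmost): 1000000000000000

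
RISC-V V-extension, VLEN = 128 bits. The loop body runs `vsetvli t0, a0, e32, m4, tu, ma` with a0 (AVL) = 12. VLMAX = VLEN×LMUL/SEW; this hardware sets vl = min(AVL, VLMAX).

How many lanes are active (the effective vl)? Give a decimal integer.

VLMAX = VLEN×LMUL/SEW = 128×4/32 = 16
vl = min(AVL, VLMAX) = min(12, 16) = 12

vl = 12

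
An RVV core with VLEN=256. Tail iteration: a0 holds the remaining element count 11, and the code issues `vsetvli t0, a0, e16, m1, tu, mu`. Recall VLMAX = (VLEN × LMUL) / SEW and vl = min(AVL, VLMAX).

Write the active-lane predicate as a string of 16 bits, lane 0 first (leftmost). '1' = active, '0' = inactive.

lanes per group: 256·1/16 = 16
AVL=11 ≤ VLMAX=16, so vl = 11
bits (lane 0 leftmost): 1111111111100000

predicate = 1111111111100000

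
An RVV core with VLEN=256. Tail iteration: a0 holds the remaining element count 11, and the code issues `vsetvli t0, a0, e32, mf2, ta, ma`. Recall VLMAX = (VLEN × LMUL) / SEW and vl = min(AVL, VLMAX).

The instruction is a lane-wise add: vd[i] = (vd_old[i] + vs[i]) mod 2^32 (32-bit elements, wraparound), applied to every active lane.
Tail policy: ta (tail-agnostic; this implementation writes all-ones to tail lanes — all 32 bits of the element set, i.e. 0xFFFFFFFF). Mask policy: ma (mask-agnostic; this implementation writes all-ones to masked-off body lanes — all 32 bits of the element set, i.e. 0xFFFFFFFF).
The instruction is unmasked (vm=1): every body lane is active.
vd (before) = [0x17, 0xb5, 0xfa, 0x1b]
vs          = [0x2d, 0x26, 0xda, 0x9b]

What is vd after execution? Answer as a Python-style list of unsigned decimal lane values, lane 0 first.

VLMAX = (256 × 1/2) / 32 = 4 lanes
vl = min(AVL, VLMAX) = min(11, 4) = 4
  i=0: add(0x17,0x2d) → 68
  i=1: add(0xb5,0x26) → 219
  i=2: add(0xfa,0xda) → 468
  i=3: add(0x1b,0x9b) → 182

vd = [68, 219, 468, 182]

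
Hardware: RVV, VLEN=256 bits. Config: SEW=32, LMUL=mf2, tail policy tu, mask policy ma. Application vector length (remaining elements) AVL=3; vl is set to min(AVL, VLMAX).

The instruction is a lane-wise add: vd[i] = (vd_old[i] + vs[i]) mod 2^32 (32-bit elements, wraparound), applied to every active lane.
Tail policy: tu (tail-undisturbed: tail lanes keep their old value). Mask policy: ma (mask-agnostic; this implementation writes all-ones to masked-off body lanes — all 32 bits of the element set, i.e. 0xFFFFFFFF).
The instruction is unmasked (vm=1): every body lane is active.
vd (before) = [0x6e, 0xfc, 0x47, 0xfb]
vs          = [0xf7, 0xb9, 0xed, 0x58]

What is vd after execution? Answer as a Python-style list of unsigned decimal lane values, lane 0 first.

vd = [357, 437, 308, 251]

VLMAX = (256 × 1/2) / 32 = 4 lanes
vl ← min(3, 4) = 3
lane  0: add(0x6e,0xf7) ⇒ 0x165
lane  1: add(0xfc,0xb9) ⇒ 0x1b5
lane  2: add(0x47,0xed) ⇒ 0x134
lane  3: tail/keep ⇒ 0xfb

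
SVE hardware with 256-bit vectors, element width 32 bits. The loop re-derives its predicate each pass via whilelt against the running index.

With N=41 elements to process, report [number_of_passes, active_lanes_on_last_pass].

[iterations, last_vl] = [6, 1]

register lanes = 256/32 = 8
N=41: ⌈41/8⌉ = 6 iters; last vl = 41 − 5×8 = 1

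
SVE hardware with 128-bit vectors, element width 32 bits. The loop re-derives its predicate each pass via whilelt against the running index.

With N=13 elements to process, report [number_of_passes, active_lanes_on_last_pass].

[iterations, last_vl] = [4, 1]

lane count: 128 div 32 = 4
N=13: ⌈13/4⌉ = 4 iters; last vl = 13 − 3×4 = 1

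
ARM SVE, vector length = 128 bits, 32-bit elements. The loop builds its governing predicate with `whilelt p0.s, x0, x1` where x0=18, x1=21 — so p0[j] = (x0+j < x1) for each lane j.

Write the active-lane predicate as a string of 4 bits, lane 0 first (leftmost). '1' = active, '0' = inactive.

register lanes = 128/32 = 4
whilelt: lane j active iff 18+j < 21 → j < 3 → 3 active
bits (lane 0 leftmost): 1110

predicate = 1110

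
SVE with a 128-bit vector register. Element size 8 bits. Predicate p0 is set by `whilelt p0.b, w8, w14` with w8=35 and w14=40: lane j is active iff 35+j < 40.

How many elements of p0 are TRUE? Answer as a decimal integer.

register lanes = 128/8 = 16
p0[j] = (35+j < 40); true for j=0..4 → 5 lanes set

vl = 5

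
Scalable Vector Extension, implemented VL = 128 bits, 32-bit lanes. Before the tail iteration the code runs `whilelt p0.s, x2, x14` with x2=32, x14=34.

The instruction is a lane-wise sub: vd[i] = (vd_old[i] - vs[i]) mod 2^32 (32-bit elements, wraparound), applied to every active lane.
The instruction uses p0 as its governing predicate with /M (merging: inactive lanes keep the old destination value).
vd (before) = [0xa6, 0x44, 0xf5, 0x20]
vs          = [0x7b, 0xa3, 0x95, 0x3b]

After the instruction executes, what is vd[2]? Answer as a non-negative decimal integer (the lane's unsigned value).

lane count: 128 div 32 = 4
active while 32+j < 34, i.e. j ∈ [0,2) capped at 4 ⇒ 2
[0] sub(0xa6,0x7b) = 0x2b
[1] sub(0x44,0xa3) = 0xffffffa1
[2] tail/keep = 0xf5
[3] tail/keep = 0x20

vd[2] = 245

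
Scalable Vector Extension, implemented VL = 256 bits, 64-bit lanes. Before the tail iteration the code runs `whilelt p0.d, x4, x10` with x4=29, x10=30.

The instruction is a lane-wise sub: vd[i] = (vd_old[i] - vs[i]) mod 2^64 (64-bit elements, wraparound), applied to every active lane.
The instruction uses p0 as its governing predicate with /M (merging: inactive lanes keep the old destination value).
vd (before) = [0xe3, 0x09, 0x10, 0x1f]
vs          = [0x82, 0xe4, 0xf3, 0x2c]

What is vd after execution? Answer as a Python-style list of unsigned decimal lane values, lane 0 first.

256-bit reg / 64-bit elem → 4 lanes
active while 29+j < 30, i.e. j ∈ [0,1) capped at 4 ⇒ 1
vd[0] sub(0xe3,0x82) -> 0x61
vd[1] tail/keep -> 0x09
vd[2] tail/keep -> 0x10
vd[3] tail/keep -> 0x1f

vd = [97, 9, 16, 31]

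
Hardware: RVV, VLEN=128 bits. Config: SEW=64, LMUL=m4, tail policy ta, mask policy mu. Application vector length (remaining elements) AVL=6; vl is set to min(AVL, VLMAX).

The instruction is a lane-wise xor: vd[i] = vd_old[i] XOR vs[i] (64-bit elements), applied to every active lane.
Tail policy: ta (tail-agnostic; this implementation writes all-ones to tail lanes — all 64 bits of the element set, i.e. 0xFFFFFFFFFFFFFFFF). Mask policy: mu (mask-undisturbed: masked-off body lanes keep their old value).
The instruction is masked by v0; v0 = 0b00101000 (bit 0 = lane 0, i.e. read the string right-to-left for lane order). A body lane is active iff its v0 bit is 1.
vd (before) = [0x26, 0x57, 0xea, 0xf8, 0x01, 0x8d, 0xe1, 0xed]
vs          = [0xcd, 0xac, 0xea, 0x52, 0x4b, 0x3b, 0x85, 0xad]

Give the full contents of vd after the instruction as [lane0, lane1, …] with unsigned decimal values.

vd = [38, 87, 234, 170, 1, 182, 18446744073709551615, 18446744073709551615]

VLMAX = VLEN×LMUL/SEW = 128×4/64 = 8
AVL=6 ≤ VLMAX=8, so vl = 6
lane  0: mask-off/keep ⇒ 0x26
lane  1: mask-off/keep ⇒ 0x57
lane  2: mask-off/keep ⇒ 0xea
lane  3: xor(0xf8,0x52) ⇒ 0xaa
lane  4: mask-off/keep ⇒ 0x01
lane  5: xor(0x8d,0x3b) ⇒ 0xb6
lane  6: tail/ones ⇒ 0xffffffffffffffff
lane  7: tail/ones ⇒ 0xffffffffffffffff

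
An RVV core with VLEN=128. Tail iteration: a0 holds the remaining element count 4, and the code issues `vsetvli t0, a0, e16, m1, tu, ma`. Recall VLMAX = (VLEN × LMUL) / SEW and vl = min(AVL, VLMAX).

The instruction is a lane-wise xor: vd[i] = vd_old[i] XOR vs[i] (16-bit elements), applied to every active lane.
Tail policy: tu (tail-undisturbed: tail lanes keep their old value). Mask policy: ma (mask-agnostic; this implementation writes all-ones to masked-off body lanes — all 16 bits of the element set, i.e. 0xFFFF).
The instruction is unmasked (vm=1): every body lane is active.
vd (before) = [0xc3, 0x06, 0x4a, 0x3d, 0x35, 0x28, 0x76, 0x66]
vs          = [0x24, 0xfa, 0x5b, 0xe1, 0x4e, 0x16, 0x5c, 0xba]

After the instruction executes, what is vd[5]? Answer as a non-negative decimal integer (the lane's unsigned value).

VLMAX = VLEN×LMUL/SEW = 128×1/16 = 8
vl = min(AVL, VLMAX) = min(4, 8) = 4
[0] xor(0xc3,0x24) = 0xe7
[1] xor(0x06,0xfa) = 0xfc
[2] xor(0x4a,0x5b) = 0x11
[3] xor(0x3d,0xe1) = 0xdc
[4] tail/keep = 0x35
[5] tail/keep = 0x28
[6] tail/keep = 0x76
[7] tail/keep = 0x66

vd[5] = 40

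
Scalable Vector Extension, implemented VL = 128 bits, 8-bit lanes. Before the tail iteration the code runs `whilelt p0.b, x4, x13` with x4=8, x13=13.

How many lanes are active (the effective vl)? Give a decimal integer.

vl = 5

128-bit reg / 8-bit elem → 16 lanes
whilelt: lane j active iff 8+j < 13 → j < 5 → 5 active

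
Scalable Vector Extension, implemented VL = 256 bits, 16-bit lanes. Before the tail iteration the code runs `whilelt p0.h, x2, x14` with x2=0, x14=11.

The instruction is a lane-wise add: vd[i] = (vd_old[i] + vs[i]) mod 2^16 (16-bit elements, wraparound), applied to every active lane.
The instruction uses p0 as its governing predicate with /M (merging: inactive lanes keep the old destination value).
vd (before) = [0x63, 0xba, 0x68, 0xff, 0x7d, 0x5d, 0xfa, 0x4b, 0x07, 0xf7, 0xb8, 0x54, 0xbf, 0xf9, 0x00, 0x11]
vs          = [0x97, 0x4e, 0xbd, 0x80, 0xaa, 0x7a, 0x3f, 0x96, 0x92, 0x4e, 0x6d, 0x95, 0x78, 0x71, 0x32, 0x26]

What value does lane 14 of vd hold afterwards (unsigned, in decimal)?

256-bit reg / 16-bit elem → 16 lanes
active while 0+j < 11, i.e. j ∈ [0,11) capped at 16 ⇒ 11
  i=0: add(0x63,0x97) → 250
  i=1: add(0xba,0x4e) → 264
  i=2: add(0x68,0xbd) → 293
  i=3: add(0xff,0x80) → 383
  i=4: add(0x7d,0xaa) → 295
  i=5: add(0x5d,0x7a) → 215
  i=6: add(0xfa,0x3f) → 313
  i=7: add(0x4b,0x96) → 225
  i=8: add(0x07,0x92) → 153
  i=9: add(0xf7,0x4e) → 325
  i=10: add(0xb8,0x6d) → 293
  i=11: tail/keep → 84
  i=12: tail/keep → 191
  i=13: tail/keep → 249
  i=14: tail/keep → 0
  i=15: tail/keep → 17

vd[14] = 0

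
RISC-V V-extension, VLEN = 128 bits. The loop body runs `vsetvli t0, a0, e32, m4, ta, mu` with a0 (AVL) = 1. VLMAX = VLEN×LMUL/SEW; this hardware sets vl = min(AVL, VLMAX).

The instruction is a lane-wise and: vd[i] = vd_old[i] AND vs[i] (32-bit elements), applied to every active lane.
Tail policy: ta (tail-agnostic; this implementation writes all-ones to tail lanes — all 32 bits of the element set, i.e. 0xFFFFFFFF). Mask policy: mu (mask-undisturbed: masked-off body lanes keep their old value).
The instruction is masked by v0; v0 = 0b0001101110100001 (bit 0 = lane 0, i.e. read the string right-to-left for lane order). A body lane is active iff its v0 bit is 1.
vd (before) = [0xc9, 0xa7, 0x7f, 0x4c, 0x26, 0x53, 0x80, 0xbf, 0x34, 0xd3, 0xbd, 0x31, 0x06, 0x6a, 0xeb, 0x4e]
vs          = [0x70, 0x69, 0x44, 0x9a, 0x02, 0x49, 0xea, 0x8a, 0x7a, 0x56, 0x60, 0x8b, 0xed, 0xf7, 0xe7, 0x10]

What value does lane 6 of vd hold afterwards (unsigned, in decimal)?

lanes per group: 128·4/32 = 16
vl = min(AVL, VLMAX) = min(1, 16) = 1
[0] and(0xc9,0x70) = 0x40
[1] tail/ones = 0xffffffff
[2] tail/ones = 0xffffffff
[3] tail/ones = 0xffffffff
[4] tail/ones = 0xffffffff
[5] tail/ones = 0xffffffff
[6] tail/ones = 0xffffffff
[7] tail/ones = 0xffffffff
[8] tail/ones = 0xffffffff
[9] tail/ones = 0xffffffff
[10] tail/ones = 0xffffffff
[11] tail/ones = 0xffffffff
[12] tail/ones = 0xffffffff
[13] tail/ones = 0xffffffff
[14] tail/ones = 0xffffffff
[15] tail/ones = 0xffffffff

vd[6] = 4294967295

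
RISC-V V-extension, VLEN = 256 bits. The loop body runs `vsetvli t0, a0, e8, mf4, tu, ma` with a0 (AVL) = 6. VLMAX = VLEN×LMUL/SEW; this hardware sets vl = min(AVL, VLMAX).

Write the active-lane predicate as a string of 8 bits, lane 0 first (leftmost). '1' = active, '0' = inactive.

predicate = 11111100

VLMAX = (256 × 1/4) / 8 = 8 lanes
vl ← min(6, 8) = 6
bits (lane 0 leftmost): 11111100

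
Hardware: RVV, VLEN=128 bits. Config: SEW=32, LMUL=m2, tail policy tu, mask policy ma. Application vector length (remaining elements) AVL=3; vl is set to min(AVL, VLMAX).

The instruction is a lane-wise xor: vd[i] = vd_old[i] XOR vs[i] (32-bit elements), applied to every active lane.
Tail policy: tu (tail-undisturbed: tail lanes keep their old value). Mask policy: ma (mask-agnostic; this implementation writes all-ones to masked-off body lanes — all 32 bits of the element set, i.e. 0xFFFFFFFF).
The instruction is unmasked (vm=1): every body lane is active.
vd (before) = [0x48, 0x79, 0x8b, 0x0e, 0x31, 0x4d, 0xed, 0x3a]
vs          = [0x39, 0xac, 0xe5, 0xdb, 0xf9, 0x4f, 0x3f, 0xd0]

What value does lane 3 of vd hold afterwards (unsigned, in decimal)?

vd[3] = 14

VLMAX = (128 × 2) / 32 = 8 lanes
AVL=3 ≤ VLMAX=8, so vl = 3
  i=0: xor(0x48,0x39) → 113
  i=1: xor(0x79,0xac) → 213
  i=2: xor(0x8b,0xe5) → 110
  i=3: tail/keep → 14
  i=4: tail/keep → 49
  i=5: tail/keep → 77
  i=6: tail/keep → 237
  i=7: tail/keep → 58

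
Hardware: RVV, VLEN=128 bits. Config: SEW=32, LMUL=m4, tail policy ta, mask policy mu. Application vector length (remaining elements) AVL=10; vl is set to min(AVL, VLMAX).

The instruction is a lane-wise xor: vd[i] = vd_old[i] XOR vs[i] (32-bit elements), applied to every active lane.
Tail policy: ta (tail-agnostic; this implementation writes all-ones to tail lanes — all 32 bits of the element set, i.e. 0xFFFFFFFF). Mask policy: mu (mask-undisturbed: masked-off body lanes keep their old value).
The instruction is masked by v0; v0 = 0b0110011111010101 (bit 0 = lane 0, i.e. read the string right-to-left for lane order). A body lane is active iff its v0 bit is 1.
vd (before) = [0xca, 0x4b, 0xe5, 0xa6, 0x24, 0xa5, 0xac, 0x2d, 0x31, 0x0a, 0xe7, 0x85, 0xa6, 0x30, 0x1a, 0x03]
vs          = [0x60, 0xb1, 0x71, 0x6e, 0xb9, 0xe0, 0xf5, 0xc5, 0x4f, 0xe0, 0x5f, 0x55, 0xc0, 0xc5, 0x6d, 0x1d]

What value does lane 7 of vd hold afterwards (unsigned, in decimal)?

VLMAX = VLEN×LMUL/SEW = 128×4/32 = 16
AVL=10 ≤ VLMAX=16, so vl = 10
lane  0: xor(0xca,0x60) ⇒ 0xaa
lane  1: mask-off/keep ⇒ 0x4b
lane  2: xor(0xe5,0x71) ⇒ 0x94
lane  3: mask-off/keep ⇒ 0xa6
lane  4: xor(0x24,0xb9) ⇒ 0x9d
lane  5: mask-off/keep ⇒ 0xa5
lane  6: xor(0xac,0xf5) ⇒ 0x59
lane  7: xor(0x2d,0xc5) ⇒ 0xe8
lane  8: xor(0x31,0x4f) ⇒ 0x7e
lane  9: xor(0x0a,0xe0) ⇒ 0xea
lane 10: tail/ones ⇒ 0xffffffff
lane 11: tail/ones ⇒ 0xffffffff
lane 12: tail/ones ⇒ 0xffffffff
lane 13: tail/ones ⇒ 0xffffffff
lane 14: tail/ones ⇒ 0xffffffff
lane 15: tail/ones ⇒ 0xffffffff

vd[7] = 232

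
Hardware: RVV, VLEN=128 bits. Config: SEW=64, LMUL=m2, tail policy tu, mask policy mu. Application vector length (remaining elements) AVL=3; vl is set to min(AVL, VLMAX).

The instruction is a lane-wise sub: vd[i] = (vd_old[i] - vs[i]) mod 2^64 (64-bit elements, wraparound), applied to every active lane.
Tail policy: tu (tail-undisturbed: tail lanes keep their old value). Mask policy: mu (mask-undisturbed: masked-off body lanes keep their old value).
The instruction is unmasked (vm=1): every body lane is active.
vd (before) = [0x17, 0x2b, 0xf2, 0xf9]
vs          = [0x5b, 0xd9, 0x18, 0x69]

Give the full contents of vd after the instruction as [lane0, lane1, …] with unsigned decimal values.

VLMAX = (128 × 2) / 64 = 4 lanes
AVL=3 ≤ VLMAX=4, so vl = 3
lane  0: sub(0x17,0x5b) ⇒ 0xffffffffffffffbc
lane  1: sub(0x2b,0xd9) ⇒ 0xffffffffffffff52
lane  2: sub(0xf2,0x18) ⇒ 0xda
lane  3: tail/keep ⇒ 0xf9

vd = [18446744073709551548, 18446744073709551442, 218, 249]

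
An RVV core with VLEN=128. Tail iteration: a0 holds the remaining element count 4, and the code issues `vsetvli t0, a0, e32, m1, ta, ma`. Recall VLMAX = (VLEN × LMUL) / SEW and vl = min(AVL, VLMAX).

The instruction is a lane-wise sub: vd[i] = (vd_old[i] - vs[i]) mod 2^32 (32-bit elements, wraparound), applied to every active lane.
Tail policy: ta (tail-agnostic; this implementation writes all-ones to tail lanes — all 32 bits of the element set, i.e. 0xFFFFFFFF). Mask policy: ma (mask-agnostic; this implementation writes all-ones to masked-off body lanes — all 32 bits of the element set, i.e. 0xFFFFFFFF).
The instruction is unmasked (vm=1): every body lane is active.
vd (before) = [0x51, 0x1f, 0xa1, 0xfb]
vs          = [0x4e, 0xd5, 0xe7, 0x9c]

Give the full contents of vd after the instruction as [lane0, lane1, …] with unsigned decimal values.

lanes per group: 128·1/32 = 4
vl ← min(4, 4) = 4
[0] sub(0x51,0x4e) = 0x03
[1] sub(0x1f,0xd5) = 0xffffff4a
[2] sub(0xa1,0xe7) = 0xffffffba
[3] sub(0xfb,0x9c) = 0x5f

vd = [3, 4294967114, 4294967226, 95]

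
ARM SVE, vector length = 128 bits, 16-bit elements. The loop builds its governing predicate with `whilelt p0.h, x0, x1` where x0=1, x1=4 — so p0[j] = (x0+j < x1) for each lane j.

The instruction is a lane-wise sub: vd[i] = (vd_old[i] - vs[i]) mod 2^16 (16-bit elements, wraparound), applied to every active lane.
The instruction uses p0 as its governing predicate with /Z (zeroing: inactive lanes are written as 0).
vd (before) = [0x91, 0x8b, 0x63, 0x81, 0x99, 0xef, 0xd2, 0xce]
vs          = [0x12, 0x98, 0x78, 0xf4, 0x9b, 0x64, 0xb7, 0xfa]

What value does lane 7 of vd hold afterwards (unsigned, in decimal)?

register lanes = 128/16 = 8
p0[j] = (1+j < 4); true for j=0..2 → 3 lanes set
  i=0: sub(0x91,0x12) → 127
  i=1: sub(0x8b,0x98) → 65523
  i=2: sub(0x63,0x78) → 65515
  i=3: tail/zero → 0
  i=4: tail/zero → 0
  i=5: tail/zero → 0
  i=6: tail/zero → 0
  i=7: tail/zero → 0

vd[7] = 0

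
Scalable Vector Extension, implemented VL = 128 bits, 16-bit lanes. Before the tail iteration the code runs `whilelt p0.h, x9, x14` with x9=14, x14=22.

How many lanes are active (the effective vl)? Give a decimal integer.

vl = 8

lane count: 128 div 16 = 8
active while 14+j < 22, i.e. j ∈ [0,8) capped at 8 ⇒ 8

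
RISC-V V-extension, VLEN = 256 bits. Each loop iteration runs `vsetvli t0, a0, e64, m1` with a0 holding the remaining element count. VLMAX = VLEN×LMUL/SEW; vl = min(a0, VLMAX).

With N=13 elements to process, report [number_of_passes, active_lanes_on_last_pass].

[iterations, last_vl] = [4, 1]

VLMAX = (256 × 1) / 64 = 4 lanes
N=13: ⌈13/4⌉ = 4 iters; last vl = 13 − 3×4 = 1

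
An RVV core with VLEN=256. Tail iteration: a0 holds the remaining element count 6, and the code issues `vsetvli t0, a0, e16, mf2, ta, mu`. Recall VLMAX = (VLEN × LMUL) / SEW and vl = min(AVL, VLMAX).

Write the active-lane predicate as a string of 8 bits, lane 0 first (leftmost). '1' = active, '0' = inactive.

predicate = 11111100

VLMAX = VLEN×LMUL/SEW = 256×1/2/16 = 8
vl = min(AVL, VLMAX) = min(6, 8) = 6
bits (lane 0 leftmost): 11111100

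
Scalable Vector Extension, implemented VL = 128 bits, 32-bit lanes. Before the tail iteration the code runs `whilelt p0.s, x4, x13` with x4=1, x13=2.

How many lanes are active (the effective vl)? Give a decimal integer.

vl = 1

lane count: 128 div 32 = 4
p0[j] = (1+j < 2); true for j=0..0 → 1 lanes set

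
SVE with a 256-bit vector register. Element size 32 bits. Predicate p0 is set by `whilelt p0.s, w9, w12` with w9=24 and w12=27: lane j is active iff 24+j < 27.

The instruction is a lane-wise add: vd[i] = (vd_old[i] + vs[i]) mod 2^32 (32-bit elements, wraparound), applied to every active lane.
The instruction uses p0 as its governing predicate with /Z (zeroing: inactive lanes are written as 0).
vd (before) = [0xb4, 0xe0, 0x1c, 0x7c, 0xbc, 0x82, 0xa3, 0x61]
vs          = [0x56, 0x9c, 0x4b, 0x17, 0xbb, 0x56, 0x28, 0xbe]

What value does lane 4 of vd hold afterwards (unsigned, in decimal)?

register lanes = 256/32 = 8
whilelt: lane j active iff 24+j < 27 → j < 3 → 3 active
  i=0: add(0xb4,0x56) → 266
  i=1: add(0xe0,0x9c) → 380
  i=2: add(0x1c,0x4b) → 103
  i=3: tail/zero → 0
  i=4: tail/zero → 0
  i=5: tail/zero → 0
  i=6: tail/zero → 0
  i=7: tail/zero → 0

vd[4] = 0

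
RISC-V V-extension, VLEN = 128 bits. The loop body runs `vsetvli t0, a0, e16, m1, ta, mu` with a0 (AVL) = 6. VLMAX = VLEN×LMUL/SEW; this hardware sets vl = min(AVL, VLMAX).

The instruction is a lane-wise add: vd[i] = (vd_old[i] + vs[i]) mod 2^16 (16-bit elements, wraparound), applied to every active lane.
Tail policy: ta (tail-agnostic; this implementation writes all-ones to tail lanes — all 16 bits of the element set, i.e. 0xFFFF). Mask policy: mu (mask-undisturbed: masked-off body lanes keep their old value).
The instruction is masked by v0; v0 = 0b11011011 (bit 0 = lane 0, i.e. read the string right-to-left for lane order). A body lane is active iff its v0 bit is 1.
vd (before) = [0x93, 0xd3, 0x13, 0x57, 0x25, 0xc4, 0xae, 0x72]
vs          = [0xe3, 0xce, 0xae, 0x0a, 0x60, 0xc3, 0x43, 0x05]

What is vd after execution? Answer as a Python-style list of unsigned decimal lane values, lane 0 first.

VLMAX = VLEN×LMUL/SEW = 128×1/16 = 8
AVL=6 ≤ VLMAX=8, so vl = 6
  i=0: add(0x93,0xe3) → 374
  i=1: add(0xd3,0xce) → 417
  i=2: mask-off/keep → 19
  i=3: add(0x57,0x0a) → 97
  i=4: add(0x25,0x60) → 133
  i=5: mask-off/keep → 196
  i=6: tail/ones → 65535
  i=7: tail/ones → 65535

vd = [374, 417, 19, 97, 133, 196, 65535, 65535]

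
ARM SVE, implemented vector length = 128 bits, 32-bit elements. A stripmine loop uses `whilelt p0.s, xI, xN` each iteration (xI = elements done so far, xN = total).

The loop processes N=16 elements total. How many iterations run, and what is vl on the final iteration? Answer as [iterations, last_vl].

[iterations, last_vl] = [4, 4]

lane count: 128 div 32 = 4
iterations = ceil(16/4) = 4; final-pass vl = 4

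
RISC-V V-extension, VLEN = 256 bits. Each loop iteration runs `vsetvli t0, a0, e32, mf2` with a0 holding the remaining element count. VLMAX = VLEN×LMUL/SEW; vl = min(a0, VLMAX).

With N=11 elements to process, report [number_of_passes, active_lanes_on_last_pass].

[iterations, last_vl] = [3, 3]

VLMAX = (256 × 1/2) / 32 = 4 lanes
11 elements at 4/iter → 3 passes, remainder 3 on the last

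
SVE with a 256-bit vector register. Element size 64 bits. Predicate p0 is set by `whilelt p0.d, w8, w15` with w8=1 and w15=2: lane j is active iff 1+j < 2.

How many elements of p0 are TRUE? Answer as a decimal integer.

lane count: 256 div 64 = 4
whilelt: lane j active iff 1+j < 2 → j < 1 → 1 active

vl = 1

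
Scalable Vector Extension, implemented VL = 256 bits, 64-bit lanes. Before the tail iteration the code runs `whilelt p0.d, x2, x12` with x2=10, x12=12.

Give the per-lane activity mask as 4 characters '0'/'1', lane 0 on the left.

predicate = 1100

256-bit reg / 64-bit elem → 4 lanes
active while 10+j < 12, i.e. j ∈ [0,2) capped at 4 ⇒ 2
bits (lane 0 leftmost): 1100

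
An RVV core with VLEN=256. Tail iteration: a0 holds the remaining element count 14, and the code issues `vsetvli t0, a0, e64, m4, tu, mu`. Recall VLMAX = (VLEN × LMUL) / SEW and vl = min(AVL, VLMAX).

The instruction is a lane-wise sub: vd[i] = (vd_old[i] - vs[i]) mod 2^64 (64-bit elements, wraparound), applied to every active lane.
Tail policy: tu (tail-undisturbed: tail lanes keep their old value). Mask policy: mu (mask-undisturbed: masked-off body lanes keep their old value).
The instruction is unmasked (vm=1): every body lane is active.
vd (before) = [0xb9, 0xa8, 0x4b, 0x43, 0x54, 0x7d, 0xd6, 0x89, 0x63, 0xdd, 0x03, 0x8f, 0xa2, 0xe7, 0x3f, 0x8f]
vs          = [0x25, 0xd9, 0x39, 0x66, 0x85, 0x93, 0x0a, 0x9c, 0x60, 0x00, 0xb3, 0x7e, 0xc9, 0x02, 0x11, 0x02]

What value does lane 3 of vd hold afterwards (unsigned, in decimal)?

VLMAX = (256 × 4) / 64 = 16 lanes
AVL=14 ≤ VLMAX=16, so vl = 14
vd[0] sub(0xb9,0x25) -> 0x94
vd[1] sub(0xa8,0xd9) -> 0xffffffffffffffcf
vd[2] sub(0x4b,0x39) -> 0x12
vd[3] sub(0x43,0x66) -> 0xffffffffffffffdd
vd[4] sub(0x54,0x85) -> 0xffffffffffffffcf
vd[5] sub(0x7d,0x93) -> 0xffffffffffffffea
vd[6] sub(0xd6,0x0a) -> 0xcc
vd[7] sub(0x89,0x9c) -> 0xffffffffffffffed
vd[8] sub(0x63,0x60) -> 0x03
vd[9] sub(0xdd,0x00) -> 0xdd
vd[10] sub(0x03,0xb3) -> 0xffffffffffffff50
vd[11] sub(0x8f,0x7e) -> 0x11
vd[12] sub(0xa2,0xc9) -> 0xffffffffffffffd9
vd[13] sub(0xe7,0x02) -> 0xe5
vd[14] tail/keep -> 0x3f
vd[15] tail/keep -> 0x8f

vd[3] = 18446744073709551581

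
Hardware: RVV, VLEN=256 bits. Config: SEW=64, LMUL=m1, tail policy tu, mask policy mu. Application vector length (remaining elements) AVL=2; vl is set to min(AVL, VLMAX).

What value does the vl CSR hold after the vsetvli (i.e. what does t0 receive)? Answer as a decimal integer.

lanes per group: 256·1/64 = 4
AVL=2 ≤ VLMAX=4, so vl = 2

vl = 2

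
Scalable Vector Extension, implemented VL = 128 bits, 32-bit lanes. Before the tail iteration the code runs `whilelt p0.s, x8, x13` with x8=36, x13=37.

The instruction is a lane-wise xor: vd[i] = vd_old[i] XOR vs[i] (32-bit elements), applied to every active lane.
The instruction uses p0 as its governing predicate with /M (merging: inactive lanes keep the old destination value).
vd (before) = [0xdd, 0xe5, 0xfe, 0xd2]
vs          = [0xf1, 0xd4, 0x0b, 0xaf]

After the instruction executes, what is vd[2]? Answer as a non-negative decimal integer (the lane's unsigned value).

vd[2] = 254

128-bit reg / 32-bit elem → 4 lanes
p0[j] = (36+j < 37); true for j=0..0 → 1 lanes set
  i=0: xor(0xdd,0xf1) → 44
  i=1: tail/keep → 229
  i=2: tail/keep → 254
  i=3: tail/keep → 210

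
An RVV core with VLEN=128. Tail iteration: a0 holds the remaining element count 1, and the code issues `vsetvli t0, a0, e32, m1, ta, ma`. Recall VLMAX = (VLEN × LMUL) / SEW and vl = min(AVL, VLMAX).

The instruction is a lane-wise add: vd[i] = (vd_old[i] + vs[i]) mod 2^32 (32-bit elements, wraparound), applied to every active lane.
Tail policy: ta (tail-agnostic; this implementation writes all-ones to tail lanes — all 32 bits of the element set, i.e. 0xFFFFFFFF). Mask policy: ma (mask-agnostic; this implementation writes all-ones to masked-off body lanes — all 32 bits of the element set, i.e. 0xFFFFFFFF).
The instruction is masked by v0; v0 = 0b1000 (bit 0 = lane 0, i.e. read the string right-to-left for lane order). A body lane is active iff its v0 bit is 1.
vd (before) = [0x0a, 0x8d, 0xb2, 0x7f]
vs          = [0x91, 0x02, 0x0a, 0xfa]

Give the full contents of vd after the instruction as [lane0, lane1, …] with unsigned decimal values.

VLMAX = (128 × 1) / 32 = 4 lanes
AVL=1 ≤ VLMAX=4, so vl = 1
lane  0: mask-off/ones ⇒ 0xffffffff
lane  1: tail/ones ⇒ 0xffffffff
lane  2: tail/ones ⇒ 0xffffffff
lane  3: tail/ones ⇒ 0xffffffff

vd = [4294967295, 4294967295, 4294967295, 4294967295]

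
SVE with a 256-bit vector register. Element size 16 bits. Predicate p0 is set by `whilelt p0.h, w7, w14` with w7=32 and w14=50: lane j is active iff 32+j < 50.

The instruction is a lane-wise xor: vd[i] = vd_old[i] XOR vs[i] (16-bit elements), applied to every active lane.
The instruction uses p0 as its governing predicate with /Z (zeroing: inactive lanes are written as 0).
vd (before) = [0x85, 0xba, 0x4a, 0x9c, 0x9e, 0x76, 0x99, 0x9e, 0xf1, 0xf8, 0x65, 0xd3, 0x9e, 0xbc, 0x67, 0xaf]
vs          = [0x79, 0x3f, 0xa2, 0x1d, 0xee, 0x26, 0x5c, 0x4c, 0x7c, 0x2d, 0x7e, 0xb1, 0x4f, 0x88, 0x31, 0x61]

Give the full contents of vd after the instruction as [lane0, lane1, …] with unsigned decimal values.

vd = [252, 133, 232, 129, 112, 80, 197, 210, 141, 213, 27, 98, 209, 52, 86, 206]

lane count: 256 div 16 = 16
p0[j] = (32+j < 50); true for j=0..15 → 16 lanes set
  i=0: xor(0x85,0x79) → 252
  i=1: xor(0xba,0x3f) → 133
  i=2: xor(0x4a,0xa2) → 232
  i=3: xor(0x9c,0x1d) → 129
  i=4: xor(0x9e,0xee) → 112
  i=5: xor(0x76,0x26) → 80
  i=6: xor(0x99,0x5c) → 197
  i=7: xor(0x9e,0x4c) → 210
  i=8: xor(0xf1,0x7c) → 141
  i=9: xor(0xf8,0x2d) → 213
  i=10: xor(0x65,0x7e) → 27
  i=11: xor(0xd3,0xb1) → 98
  i=12: xor(0x9e,0x4f) → 209
  i=13: xor(0xbc,0x88) → 52
  i=14: xor(0x67,0x31) → 86
  i=15: xor(0xaf,0x61) → 206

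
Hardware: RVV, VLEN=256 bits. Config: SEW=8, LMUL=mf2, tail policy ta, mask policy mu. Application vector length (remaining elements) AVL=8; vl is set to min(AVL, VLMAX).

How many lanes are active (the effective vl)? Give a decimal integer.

lanes per group: 256·1/2/8 = 16
vl = min(AVL, VLMAX) = min(8, 16) = 8

vl = 8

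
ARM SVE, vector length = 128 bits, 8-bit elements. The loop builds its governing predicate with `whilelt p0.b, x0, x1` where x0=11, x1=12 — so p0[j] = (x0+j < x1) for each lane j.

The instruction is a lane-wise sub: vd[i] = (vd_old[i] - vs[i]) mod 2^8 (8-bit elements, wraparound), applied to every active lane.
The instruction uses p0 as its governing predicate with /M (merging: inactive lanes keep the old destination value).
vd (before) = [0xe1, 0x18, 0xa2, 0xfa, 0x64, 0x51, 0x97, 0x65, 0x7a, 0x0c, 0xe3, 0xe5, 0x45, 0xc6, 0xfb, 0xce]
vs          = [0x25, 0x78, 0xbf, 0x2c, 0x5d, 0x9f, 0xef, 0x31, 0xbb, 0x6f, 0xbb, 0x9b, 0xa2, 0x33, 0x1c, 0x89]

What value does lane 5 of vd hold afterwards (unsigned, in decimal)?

lane count: 128 div 8 = 16
active while 11+j < 12, i.e. j ∈ [0,1) capped at 16 ⇒ 1
  i=0: sub(0xe1,0x25) → 188
  i=1: tail/keep → 24
  i=2: tail/keep → 162
  i=3: tail/keep → 250
  i=4: tail/keep → 100
  i=5: tail/keep → 81
  i=6: tail/keep → 151
  i=7: tail/keep → 101
  i=8: tail/keep → 122
  i=9: tail/keep → 12
  i=10: tail/keep → 227
  i=11: tail/keep → 229
  i=12: tail/keep → 69
  i=13: tail/keep → 198
  i=14: tail/keep → 251
  i=15: tail/keep → 206

vd[5] = 81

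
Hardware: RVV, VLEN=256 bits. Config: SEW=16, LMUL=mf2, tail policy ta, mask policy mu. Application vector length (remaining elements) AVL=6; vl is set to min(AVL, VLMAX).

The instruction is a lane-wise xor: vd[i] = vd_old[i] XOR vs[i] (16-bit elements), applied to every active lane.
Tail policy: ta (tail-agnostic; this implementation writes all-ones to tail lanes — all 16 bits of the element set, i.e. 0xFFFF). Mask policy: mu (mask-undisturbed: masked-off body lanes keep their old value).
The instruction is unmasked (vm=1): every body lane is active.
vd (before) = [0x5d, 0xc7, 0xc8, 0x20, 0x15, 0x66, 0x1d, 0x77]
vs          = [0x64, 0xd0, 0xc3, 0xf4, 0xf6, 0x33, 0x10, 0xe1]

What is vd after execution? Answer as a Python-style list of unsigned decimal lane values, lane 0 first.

VLMAX = (256 × 1/2) / 16 = 8 lanes
vl ← min(6, 8) = 6
lane  0: xor(0x5d,0x64) ⇒ 0x39
lane  1: xor(0xc7,0xd0) ⇒ 0x17
lane  2: xor(0xc8,0xc3) ⇒ 0x0b
lane  3: xor(0x20,0xf4) ⇒ 0xd4
lane  4: xor(0x15,0xf6) ⇒ 0xe3
lane  5: xor(0x66,0x33) ⇒ 0x55
lane  6: tail/ones ⇒ 0xffff
lane  7: tail/ones ⇒ 0xffff

vd = [57, 23, 11, 212, 227, 85, 65535, 65535]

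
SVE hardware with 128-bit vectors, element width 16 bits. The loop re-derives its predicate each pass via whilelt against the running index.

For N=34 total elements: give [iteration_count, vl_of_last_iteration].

register lanes = 128/16 = 8
iterations = ceil(34/8) = 5; final-pass vl = 2

[iterations, last_vl] = [5, 2]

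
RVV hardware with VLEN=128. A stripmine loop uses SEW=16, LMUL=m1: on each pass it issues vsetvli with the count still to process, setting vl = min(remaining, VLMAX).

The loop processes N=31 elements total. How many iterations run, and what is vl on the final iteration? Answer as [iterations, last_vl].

[iterations, last_vl] = [4, 7]

VLMAX = (128 × 1) / 16 = 8 lanes
iterations = ceil(31/8) = 4; final-pass vl = 7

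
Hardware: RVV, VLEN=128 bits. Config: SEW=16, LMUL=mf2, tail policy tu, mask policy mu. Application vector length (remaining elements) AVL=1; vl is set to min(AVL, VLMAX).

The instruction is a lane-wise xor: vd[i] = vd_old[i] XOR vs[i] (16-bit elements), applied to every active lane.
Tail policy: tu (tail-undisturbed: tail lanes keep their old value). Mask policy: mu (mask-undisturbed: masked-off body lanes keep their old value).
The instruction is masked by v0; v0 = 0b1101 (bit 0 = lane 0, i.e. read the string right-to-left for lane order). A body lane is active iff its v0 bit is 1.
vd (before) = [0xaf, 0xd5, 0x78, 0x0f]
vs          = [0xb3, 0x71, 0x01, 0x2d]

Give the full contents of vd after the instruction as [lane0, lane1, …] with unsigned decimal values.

lanes per group: 128·1/2/16 = 4
vl = min(AVL, VLMAX) = min(1, 4) = 1
vd[0] xor(0xaf,0xb3) -> 0x1c
vd[1] tail/keep -> 0xd5
vd[2] tail/keep -> 0x78
vd[3] tail/keep -> 0x0f

vd = [28, 213, 120, 15]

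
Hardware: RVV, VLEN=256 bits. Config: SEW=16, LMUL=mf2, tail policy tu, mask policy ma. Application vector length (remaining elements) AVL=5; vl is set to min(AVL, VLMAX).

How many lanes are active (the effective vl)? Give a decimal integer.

vl = 5

VLMAX = VLEN×LMUL/SEW = 256×1/2/16 = 8
vl = min(AVL, VLMAX) = min(5, 8) = 5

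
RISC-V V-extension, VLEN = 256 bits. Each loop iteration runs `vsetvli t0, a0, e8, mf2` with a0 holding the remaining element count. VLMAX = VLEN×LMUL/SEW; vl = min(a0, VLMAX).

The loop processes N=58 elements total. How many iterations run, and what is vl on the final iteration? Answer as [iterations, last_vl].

VLMAX = VLEN×LMUL/SEW = 256×1/2/8 = 16
iterations = ceil(58/16) = 4; final-pass vl = 10

[iterations, last_vl] = [4, 10]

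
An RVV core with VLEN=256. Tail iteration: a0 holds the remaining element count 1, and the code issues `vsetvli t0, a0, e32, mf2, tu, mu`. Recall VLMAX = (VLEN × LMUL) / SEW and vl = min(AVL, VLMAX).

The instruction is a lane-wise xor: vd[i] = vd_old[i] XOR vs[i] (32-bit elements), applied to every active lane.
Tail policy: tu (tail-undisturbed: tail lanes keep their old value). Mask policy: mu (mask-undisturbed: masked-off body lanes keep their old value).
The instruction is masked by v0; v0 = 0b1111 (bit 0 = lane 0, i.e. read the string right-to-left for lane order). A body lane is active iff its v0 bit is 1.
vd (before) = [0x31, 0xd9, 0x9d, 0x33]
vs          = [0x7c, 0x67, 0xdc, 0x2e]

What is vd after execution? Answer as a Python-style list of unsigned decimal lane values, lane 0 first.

VLMAX = VLEN×LMUL/SEW = 256×1/2/32 = 4
vl = min(AVL, VLMAX) = min(1, 4) = 1
vd[0] xor(0x31,0x7c) -> 0x4d
vd[1] tail/keep -> 0xd9
vd[2] tail/keep -> 0x9d
vd[3] tail/keep -> 0x33

vd = [77, 217, 157, 51]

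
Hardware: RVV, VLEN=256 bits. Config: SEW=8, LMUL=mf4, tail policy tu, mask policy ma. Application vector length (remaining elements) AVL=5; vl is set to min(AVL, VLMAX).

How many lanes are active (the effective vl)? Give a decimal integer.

vl = 5

VLMAX = VLEN×LMUL/SEW = 256×1/4/8 = 8
AVL=5 ≤ VLMAX=8, so vl = 5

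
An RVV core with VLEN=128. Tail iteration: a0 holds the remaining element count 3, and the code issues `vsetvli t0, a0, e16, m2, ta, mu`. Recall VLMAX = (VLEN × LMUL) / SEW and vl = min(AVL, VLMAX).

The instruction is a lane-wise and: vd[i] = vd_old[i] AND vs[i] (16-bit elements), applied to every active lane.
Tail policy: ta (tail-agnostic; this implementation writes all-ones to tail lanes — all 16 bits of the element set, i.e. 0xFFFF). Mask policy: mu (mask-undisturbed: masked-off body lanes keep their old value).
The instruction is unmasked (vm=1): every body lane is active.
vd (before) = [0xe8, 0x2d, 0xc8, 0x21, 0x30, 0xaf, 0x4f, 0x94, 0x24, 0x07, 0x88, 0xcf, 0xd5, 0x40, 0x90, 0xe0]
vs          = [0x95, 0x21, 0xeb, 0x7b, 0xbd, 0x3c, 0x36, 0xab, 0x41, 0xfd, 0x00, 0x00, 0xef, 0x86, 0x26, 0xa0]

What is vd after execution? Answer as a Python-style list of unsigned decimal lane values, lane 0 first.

vd = [128, 33, 200, 65535, 65535, 65535, 65535, 65535, 65535, 65535, 65535, 65535, 65535, 65535, 65535, 65535]

VLMAX = (128 × 2) / 16 = 16 lanes
vl ← min(3, 16) = 3
[0] and(0xe8,0x95) = 0x80
[1] and(0x2d,0x21) = 0x21
[2] and(0xc8,0xeb) = 0xc8
[3] tail/ones = 0xffff
[4] tail/ones = 0xffff
[5] tail/ones = 0xffff
[6] tail/ones = 0xffff
[7] tail/ones = 0xffff
[8] tail/ones = 0xffff
[9] tail/ones = 0xffff
[10] tail/ones = 0xffff
[11] tail/ones = 0xffff
[12] tail/ones = 0xffff
[13] tail/ones = 0xffff
[14] tail/ones = 0xffff
[15] tail/ones = 0xffff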